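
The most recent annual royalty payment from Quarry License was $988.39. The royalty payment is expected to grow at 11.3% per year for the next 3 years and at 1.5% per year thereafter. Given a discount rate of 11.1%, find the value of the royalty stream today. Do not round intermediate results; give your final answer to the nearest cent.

D_1 = 1100.07807
D_2 = 1224.38689
D_3 = 1362.74261
Terminal value at year 3: TV = D_3×(1+g_2)/(r−g_2) = 1383.18375/0.096 = 14408.16406
P_0 = D_1/(1+r)^1 + D_2/(1+r)^2 + D_3/(1+r)^3 + TV/(1+r)^3
    = 990.16928 + 991.95176 + 993.73745 + 10506.70330 = 13482.56179

$13482.56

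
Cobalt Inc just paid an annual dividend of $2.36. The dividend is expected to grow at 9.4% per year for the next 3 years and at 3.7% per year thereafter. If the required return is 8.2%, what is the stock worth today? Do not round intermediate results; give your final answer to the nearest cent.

D_1 = 2.58184
D_2 = 2.82453
D_3 = 3.09004
Terminal value at year 3: TV = D_3×(1+g_2)/(r−g_2) = 3.20437/0.045 = 71.20823
P_0 = D_1/(1+r)^1 + D_2/(1+r)^2 + D_3/(1+r)^3 + TV/(1+r)^3
    = 2.38617 + 2.41264 + 2.43940 + 56.21451 = 63.45272

$63.45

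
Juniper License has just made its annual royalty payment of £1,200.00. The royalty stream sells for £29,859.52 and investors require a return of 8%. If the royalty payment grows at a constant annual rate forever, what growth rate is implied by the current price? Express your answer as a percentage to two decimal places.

3.83%

P = D₀(1+g)/(r−g) ⇒ P(r−g) = D₀(1+g) ⇒ g(P+D₀) = P·r − D₀
g = (P·r − D₀)/(P + D₀) = (£29,859.52×0.08 − £1,200.00) / (£29,859.52 + £1,200.00) = 0.038274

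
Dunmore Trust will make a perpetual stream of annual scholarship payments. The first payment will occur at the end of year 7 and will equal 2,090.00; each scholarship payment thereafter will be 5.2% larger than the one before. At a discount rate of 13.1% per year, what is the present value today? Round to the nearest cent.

Value at end of year 6: C₁ / (r − g) = 2,090.00 / (0.131 − 0.052) = 26,455.6962
Discount to today: PV = 26,455.6962 / (1 + 0.131)^6 = 26,455.6962 / 2.093031 = 12,639.90

12639.90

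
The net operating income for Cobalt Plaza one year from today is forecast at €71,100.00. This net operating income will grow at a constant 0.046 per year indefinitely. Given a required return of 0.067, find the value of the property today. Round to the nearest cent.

€3385714.29

Growing perpetuity: P = D₁ / (r − g) = €71,100.0000 / (0.067 − 0.046) = €3,385,714.29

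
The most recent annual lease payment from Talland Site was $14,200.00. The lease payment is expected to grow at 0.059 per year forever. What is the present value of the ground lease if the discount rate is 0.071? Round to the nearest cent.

$1253150.00

D₁ = D₀ × (1 + g) = $14,200.00 × 1.059 = $15,037.8000
Growing perpetuity: P = D₁ / (r − g) = $15,037.8000 / (0.071 − 0.059) = $1,253,150.00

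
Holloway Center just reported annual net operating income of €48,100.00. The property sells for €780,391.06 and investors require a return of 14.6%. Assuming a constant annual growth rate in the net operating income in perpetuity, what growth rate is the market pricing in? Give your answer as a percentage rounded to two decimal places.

P = D₀(1+g)/(r−g) ⇒ P(r−g) = D₀(1+g) ⇒ g(P+D₀) = P·r − D₀
g = (P·r − D₀)/(P + D₀) = (€780,391.06×0.146 − €48,100.00) / (€780,391.06 + €48,100.00) = 0.079466

7.95%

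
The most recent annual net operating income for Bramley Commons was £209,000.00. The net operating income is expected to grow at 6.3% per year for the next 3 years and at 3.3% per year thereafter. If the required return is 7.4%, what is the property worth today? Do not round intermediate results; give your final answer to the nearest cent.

£5719878.15

D_1 = 222167.00000
D_2 = 236163.52100
D_3 = 251041.82282
Terminal value at year 3: TV = D_3×(1+g_2)/(r−g_2) = 259326.20298/0.041 = 6325029.34088
P_0 = D_1/(1+r)^1 + D_2/(1+r)^2 + D_3/(1+r)^3 + TV/(1+r)^3
    = 206859.40410 + 204740.73236 + 202643.76024 + 5105634.25193 = 5719878.14863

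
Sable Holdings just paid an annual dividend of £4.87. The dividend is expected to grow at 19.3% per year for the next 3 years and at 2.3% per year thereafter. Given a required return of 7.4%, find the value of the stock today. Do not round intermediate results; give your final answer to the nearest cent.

D_1 = 5.80991
D_2 = 6.93122
D_3 = 8.26895
Terminal value at year 3: TV = D_3×(1+g_2)/(r−g_2) = 8.45913/0.051 = 165.86538
P_0 = D_1/(1+r)^1 + D_2/(1+r)^2 + D_3/(1+r)^3 + TV/(1+r)^3
    = 5.40960 + 6.00899 + 6.67479 + 133.88839 = 151.98176

£151.98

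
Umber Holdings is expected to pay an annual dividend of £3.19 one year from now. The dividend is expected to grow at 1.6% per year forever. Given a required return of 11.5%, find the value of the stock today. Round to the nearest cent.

Growing perpetuity: P = D₁ / (r − g) = £3.1900 / (0.115 − 0.016) = £32.22

£32.22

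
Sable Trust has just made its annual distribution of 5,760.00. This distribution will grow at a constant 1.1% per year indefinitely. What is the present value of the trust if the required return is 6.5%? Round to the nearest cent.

107840.00

D₁ = D₀ × (1 + g) = 5,760.00 × 1.011 = 5,823.3600
Growing perpetuity: P = D₁ / (r − g) = 5,823.3600 / (0.065 − 0.011) = 107,840.00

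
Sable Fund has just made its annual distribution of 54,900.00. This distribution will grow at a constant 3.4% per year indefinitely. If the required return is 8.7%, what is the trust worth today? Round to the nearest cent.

1071067.92

D₁ = D₀ × (1 + g) = 54,900.00 × 1.034 = 56,766.6000
Growing perpetuity: P = D₁ / (r − g) = 56,766.6000 / (0.087 − 0.034) = 1,071,067.92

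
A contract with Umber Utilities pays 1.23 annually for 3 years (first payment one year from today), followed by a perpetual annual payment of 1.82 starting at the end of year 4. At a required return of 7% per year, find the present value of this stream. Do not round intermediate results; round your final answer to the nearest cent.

24.45

PV of 3-year annuity: 1.23 × [1 − (1+0.07)^−3] / 0.07 = 3.22791
Perpetuity value at year 3: 1.82 / 0.07 = 26.00000
PV of perpetuity: 26.00000 / (1+0.07)^3 = 21.22374
Total PV = 3.22791 + 21.22374 = 24.45165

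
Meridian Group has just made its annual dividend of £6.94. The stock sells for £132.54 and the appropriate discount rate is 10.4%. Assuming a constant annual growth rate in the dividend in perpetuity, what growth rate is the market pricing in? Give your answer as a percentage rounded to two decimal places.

P = D₀(1+g)/(r−g) ⇒ P(r−g) = D₀(1+g) ⇒ g(P+D₀) = P·r − D₀
g = (P·r − D₀)/(P + D₀) = (£132.54×0.104 − £6.94) / (£132.54 + £6.94) = 0.049069

4.91%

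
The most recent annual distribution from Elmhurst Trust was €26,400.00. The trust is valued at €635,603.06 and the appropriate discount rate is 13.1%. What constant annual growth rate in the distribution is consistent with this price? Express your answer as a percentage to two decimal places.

P = D₀(1+g)/(r−g) ⇒ P(r−g) = D₀(1+g) ⇒ g(P+D₀) = P·r − D₀
g = (P·r − D₀)/(P + D₀) = (€635,603.06×0.131 − €26,400.00) / (€635,603.06 + €26,400.00) = 0.085897

8.59%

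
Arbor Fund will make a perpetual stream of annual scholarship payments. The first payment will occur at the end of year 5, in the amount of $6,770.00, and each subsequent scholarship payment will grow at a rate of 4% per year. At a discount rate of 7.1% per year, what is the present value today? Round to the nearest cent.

Value at end of year 4: C₁ / (r − g) = $6,770.00 / (0.071 − 0.04) = $218,387.0968
Discount to today: PV = $218,387.0968 / (1 + 0.071)^4 = $218,387.0968 / 1.315703 = $165,985.10

$165985.10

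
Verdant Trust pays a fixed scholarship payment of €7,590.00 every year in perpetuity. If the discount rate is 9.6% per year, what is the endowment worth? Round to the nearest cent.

Level perpetuity: PV = C / r = €7,590.00 / 0.096 = €79,062.50

€79062.50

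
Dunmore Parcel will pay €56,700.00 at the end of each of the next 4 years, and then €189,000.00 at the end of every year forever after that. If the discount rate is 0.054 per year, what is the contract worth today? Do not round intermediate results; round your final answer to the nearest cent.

PV of 4-year annuity: €56,700.00 × [1 − (1+0.054)^−4] / 0.054 = 199201.22571
Perpetuity value at year 4: €189,000.00 / 0.054 = 3500000.00000
PV of perpetuity: 3500000.00000 / (1+0.054)^4 = 2835995.91432
Total PV = 199201.22571 + 2835995.91432 = 3035197.14002

€3035197.14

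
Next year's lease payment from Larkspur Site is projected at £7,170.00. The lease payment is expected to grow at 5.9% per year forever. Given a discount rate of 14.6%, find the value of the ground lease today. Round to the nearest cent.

£82413.79

Growing perpetuity: P = D₁ / (r − g) = £7,170.0000 / (0.146 − 0.059) = £82,413.79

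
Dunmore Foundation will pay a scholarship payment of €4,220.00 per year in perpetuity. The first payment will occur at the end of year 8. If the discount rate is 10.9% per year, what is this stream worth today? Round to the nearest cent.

Value at end of year 7: C / r = €4,220.00 / 0.109 = €38,715.5963
Discount to today: PV = €38,715.5963 / (1 + 0.109)^7 = €38,715.5963 / 2.063103 = €18,765.72

€18765.72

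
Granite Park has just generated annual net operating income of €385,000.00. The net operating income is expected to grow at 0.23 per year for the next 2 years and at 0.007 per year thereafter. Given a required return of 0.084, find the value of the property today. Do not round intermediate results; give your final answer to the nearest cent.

D_1 = 473550.00000
D_2 = 582466.50000
Terminal value at year 2: TV = D_2×(1+g_2)/(r−g_2) = 586543.76550/0.077 = 7617451.50000
P_0 = D_1/(1+r)^1 + D_2/(1+r)^2 + TV/(1+r)^2
    = 436854.24354 + 495692.54572 + 6482628.48749 = 7415175.27675

€7415175.28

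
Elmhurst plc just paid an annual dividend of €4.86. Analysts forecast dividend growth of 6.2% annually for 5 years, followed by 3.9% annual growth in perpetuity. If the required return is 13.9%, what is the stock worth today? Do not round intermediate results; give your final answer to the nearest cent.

D_1 = 5.16132
D_2 = 5.48132
D_3 = 5.82116
D_4 = 6.18208
D_5 = 6.56536
Terminal value at year 5: TV = D_5×(1+g_2)/(r−g_2) = 6.82141/0.1 = 68.21414
P_0 = D_1/(1+r)^1 + D_2/(1+r)^2 + D_3/(1+r)^3 + D_4/(1+r)^4 + D_5/(1+r)^5 + TV/(1+r)^5
    = 4.53145 + 4.22511 + 3.93948 + 3.67316 + 3.42484 + 35.58408 = 55.37811

€55.38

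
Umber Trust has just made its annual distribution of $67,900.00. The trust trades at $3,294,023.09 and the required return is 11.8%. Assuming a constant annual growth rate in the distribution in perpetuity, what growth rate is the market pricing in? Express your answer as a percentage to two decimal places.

9.54%

P = D₀(1+g)/(r−g) ⇒ P(r−g) = D₀(1+g) ⇒ g(P+D₀) = P·r − D₀
g = (P·r − D₀)/(P + D₀) = ($3,294,023.09×0.118 − $67,900.00) / ($3,294,023.09 + $67,900.00) = 0.095420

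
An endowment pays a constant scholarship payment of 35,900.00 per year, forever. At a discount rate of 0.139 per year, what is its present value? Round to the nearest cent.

258273.38

Level perpetuity: PV = C / r = 35,900.00 / 0.139 = 258,273.38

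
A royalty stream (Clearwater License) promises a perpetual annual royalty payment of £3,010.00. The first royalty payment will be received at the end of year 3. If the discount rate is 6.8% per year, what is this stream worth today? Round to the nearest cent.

Value at end of year 2: C / r = £3,010.00 / 0.068 = £44,264.7059
Discount to today: PV = £44,264.7059 / (1 + 0.068)^2 = £44,264.7059 / 1.140624 = £38,807.45

£38807.45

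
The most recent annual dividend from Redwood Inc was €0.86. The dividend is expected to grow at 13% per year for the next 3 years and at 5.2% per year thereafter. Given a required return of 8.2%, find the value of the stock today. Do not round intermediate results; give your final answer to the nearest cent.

€37.17

D_1 = 0.97180
D_2 = 1.09813
D_3 = 1.24089
Terminal value at year 3: TV = D_3×(1+g_2)/(r−g_2) = 1.30542/0.03 = 43.51393
P_0 = D_1/(1+r)^1 + D_2/(1+r)^2 + D_3/(1+r)^3 + TV/(1+r)^3
    = 0.89815 + 0.93800 + 0.97961 + 34.35156 = 37.16732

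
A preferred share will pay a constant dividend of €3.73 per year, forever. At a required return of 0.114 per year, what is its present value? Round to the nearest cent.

Level perpetuity: PV = C / r = €3.73 / 0.114 = €32.72

€32.72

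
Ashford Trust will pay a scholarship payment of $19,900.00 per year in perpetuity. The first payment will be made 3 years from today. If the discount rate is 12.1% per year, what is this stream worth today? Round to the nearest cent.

$130874.94

Value at end of year 2: C / r = $19,900.00 / 0.121 = $164,462.8099
Discount to today: PV = $164,462.8099 / (1 + 0.121)^2 = $164,462.8099 / 1.256641 = $130,874.94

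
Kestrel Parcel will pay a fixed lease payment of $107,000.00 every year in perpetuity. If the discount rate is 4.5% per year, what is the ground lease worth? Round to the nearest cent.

$2377777.78

Level perpetuity: PV = C / r = $107,000.00 / 0.045 = $2,377,777.78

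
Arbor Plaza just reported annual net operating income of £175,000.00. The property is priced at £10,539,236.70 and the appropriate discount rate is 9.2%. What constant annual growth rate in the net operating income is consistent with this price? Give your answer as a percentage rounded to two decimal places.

P = D₀(1+g)/(r−g) ⇒ P(r−g) = D₀(1+g) ⇒ g(P+D₀) = P·r − D₀
g = (P·r − D₀)/(P + D₀) = (£10,539,236.70×0.092 − £175,000.00) / (£10,539,236.70 + £175,000.00) = 0.074164

7.42%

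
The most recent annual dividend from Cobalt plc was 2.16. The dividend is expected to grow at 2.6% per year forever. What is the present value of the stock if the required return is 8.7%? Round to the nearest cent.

36.33

D₁ = D₀ × (1 + g) = 2.16 × 1.026 = 2.2162
Growing perpetuity: P = D₁ / (r − g) = 2.2162 / (0.087 − 0.026) = 36.33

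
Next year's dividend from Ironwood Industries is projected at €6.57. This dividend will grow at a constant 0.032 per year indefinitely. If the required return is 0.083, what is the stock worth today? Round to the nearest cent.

€128.82

Growing perpetuity: P = D₁ / (r − g) = €6.5700 / (0.083 − 0.032) = €128.82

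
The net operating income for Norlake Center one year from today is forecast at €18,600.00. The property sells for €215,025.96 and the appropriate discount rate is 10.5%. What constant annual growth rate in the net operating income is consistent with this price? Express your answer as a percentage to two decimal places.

1.85%

P = D₁/(r−g) ⇒ g = r − D₁/P = 0.105 − €18,600.00/€215,025.96 = 0.018499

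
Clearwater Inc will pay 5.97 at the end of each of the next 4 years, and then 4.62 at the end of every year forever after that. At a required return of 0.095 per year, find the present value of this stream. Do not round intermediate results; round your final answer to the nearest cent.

52.96

PV of 4-year annuity: 5.97 × [1 − (1+0.095)^−4] / 0.095 = 19.13075
Perpetuity value at year 4: 4.62 / 0.095 = 48.63158
PV of perpetuity: 48.63158 / (1+0.095)^4 = 33.82688
Total PV = 19.13075 + 33.82688 = 52.95763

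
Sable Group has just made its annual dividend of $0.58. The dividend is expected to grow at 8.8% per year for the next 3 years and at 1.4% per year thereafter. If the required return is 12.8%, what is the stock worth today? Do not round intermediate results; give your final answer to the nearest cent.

$6.25

D_1 = 0.63104
D_2 = 0.68657
D_3 = 0.74699
Terminal value at year 3: TV = D_3×(1+g_2)/(r−g_2) = 0.75745/0.114 = 6.64428
P_0 = D_1/(1+r)^1 + D_2/(1+r)^2 + D_3/(1+r)^3 + TV/(1+r)^3
    = 0.55943 + 0.53959 + 0.52046 + 4.62935 = 6.24884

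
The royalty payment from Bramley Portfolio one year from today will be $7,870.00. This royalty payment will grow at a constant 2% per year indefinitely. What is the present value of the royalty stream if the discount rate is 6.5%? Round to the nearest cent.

$174888.89

Growing perpetuity: P = D₁ / (r − g) = $7,870.0000 / (0.065 − 0.02) = $174,888.89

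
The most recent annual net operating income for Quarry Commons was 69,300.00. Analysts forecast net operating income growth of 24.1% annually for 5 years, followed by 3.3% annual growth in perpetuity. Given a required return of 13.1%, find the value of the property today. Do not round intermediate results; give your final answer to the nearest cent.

D_1 = 86001.30000
D_2 = 106727.61330
D_3 = 132448.96811
D_4 = 164369.16942
D_5 = 203982.13925
Terminal value at year 5: TV = D_5×(1+g_2)/(r−g_2) = 210713.54984/0.098 = 2150138.26371
P_0 = D_1/(1+r)^1 + D_2/(1+r)^2 + D_3/(1+r)^3 + D_4/(1+r)^4 + D_5/(1+r)^5 + TV/(1+r)^5
    = 76040.05305 + 83435.63734 + 91550.50923 + 100454.62596 + 110224.74873 + 1161858.83101 = 1623564.40533

1623564.41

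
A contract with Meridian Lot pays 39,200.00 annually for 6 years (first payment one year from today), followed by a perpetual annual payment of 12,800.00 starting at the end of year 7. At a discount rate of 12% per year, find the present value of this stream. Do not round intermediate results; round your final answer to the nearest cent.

PV of 6-year annuity: 39,200.00 × [1 − (1+0.12)^−6] / 0.12 = 161167.16708
Perpetuity value at year 6: 12,800.00 / 0.12 = 106666.66667
PV of perpetuity: 106666.66667 / (1+0.12)^6 = 54040.65293
Total PV = 161167.16708 + 54040.65293 = 215207.82001

215207.82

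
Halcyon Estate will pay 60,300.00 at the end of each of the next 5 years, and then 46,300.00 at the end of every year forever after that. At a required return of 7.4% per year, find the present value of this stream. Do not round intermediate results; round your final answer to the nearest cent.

PV of 5-year annuity: 60,300.00 × [1 − (1+0.074)^−5] / 0.074 = 244616.32019
Perpetuity value at year 5: 46,300.00 / 0.074 = 625675.67568
PV of perpetuity: 625675.67568 / (1+0.074)^5 = 437852.53099
Total PV = 244616.32019 + 437852.53099 = 682468.85118

682468.85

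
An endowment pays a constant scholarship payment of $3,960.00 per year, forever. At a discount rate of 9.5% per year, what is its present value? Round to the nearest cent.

Level perpetuity: PV = C / r = $3,960.00 / 0.095 = $41,684.21

$41684.21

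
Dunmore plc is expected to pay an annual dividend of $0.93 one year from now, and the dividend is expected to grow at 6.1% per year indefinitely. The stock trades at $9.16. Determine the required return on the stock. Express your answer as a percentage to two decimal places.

P = D₁/(r − g) ⇒ r = D₁/P + g = $0.9300/$9.16 + 0.061 = 0.101528 + 0.061 = 0.162528

16.25%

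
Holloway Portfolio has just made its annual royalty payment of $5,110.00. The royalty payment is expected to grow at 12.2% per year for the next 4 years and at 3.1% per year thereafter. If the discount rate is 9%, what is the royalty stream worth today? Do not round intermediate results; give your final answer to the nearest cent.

D_1 = 5733.42000
D_2 = 6432.89724
D_3 = 7217.71070
D_4 = 8098.27141
Terminal value at year 4: TV = D_4×(1+g_2)/(r−g_2) = 8349.31782/0.059 = 141513.86140
P_0 = D_1/(1+r)^1 + D_2/(1+r)^2 + D_3/(1+r)^3 + D_4/(1+r)^4 + TV/(1+r)^4
    = 5260.01835 + 5414.44091 + 5573.39697 + 5737.01963 + 100251.98713 = 122236.86299

$122236.86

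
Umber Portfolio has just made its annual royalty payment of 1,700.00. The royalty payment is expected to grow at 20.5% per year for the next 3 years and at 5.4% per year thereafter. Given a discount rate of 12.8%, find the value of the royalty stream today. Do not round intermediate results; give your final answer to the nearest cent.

D_1 = 2048.50000
D_2 = 2468.44250
D_3 = 2974.47321
Terminal value at year 3: TV = D_3×(1+g_2)/(r−g_2) = 3135.09477/0.074 = 42366.14549
P_0 = D_1/(1+r)^1 + D_2/(1+r)^2 + D_3/(1+r)^3 + TV/(1+r)^3
    = 1816.04610 + 1940.01379 + 2072.44380 + 29518.32121 = 35346.82490

35346.82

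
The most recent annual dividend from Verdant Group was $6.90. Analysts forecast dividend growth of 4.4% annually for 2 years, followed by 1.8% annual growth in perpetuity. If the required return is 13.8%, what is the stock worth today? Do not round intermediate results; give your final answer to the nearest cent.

$61.40

D_1 = 7.20360
D_2 = 7.52056
Terminal value at year 2: TV = D_2×(1+g_2)/(r−g_2) = 7.65593/0.12 = 63.79940
P_0 = D_1/(1+r)^1 + D_2/(1+r)^2 + TV/(1+r)^2
    = 6.33005 + 5.80718 + 49.26428 = 61.40151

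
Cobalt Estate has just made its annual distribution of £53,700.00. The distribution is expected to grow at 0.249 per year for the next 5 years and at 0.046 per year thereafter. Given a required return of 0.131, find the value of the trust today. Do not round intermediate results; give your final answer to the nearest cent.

£1450575.18

D_1 = 67071.30000
D_2 = 83772.05370
D_3 = 104631.29507
D_4 = 130684.48754
D_5 = 163224.92494
Terminal value at year 5: TV = D_5×(1+g_2)/(r−g_2) = 170733.27149/0.085 = 2008626.72341
P_0 = D_1/(1+r)^1 + D_2/(1+r)^2 + D_3/(1+r)^3 + D_4/(1+r)^4 + D_5/(1+r)^5 + TV/(1+r)^5
    = 59302.65252 + 65489.84350 + 72322.55927 + 79868.14900 + 88200.98860 + 1085390.98912 = 1450575.18201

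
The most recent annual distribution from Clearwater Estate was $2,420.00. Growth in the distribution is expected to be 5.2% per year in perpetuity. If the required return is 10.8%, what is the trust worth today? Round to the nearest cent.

$45461.43

D₁ = D₀ × (1 + g) = $2,420.00 × 1.052 = $2,545.8400
Growing perpetuity: P = D₁ / (r − g) = $2,545.8400 / (0.108 − 0.052) = $45,461.43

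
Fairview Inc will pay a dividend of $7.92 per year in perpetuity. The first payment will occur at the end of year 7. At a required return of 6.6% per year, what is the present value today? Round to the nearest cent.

Value at end of year 6: C / r = $7.92 / 0.066 = $120.0000
Discount to today: PV = $120.0000 / (1 + 0.066)^6 = $120.0000 / 1.467382 = $81.78

$81.78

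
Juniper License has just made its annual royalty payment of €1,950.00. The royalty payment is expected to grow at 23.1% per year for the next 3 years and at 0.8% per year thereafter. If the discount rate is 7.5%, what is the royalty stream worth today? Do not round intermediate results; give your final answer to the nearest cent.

€51770.43

D_1 = 2400.45000
D_2 = 2954.95395
D_3 = 3637.54831
Terminal value at year 3: TV = D_3×(1+g_2)/(r−g_2) = 3666.64870/0.067 = 54726.09998
P_0 = D_1/(1+r)^1 + D_2/(1+r)^2 + D_3/(1+r)^3 + TV/(1+r)^3
    = 2232.97674 + 2557.01802 + 2928.08296 + 44052.35261 = 51770.43034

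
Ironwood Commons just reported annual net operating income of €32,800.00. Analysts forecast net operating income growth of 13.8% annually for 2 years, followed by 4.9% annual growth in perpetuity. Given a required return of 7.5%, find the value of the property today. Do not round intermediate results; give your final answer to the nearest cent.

D_1 = 37326.40000
D_2 = 42477.44320
Terminal value at year 2: TV = D_2×(1+g_2)/(r−g_2) = 44558.83792/0.026 = 1713801.45834
P_0 = D_1/(1+r)^1 + D_2/(1+r)^2 + TV/(1+r)^2
    = 34722.23256 + 36757.11688 + 1483008.29278 = 1554487.64222

€1554487.64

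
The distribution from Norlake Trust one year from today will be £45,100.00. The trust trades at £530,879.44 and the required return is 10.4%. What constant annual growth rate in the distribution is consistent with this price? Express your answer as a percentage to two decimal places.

1.90%

P = D₁/(r−g) ⇒ g = r − D₁/P = 0.104 − £45,100.00/£530,879.44 = 0.019047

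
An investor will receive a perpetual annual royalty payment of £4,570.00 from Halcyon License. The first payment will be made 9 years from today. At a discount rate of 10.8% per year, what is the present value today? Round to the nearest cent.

£18628.35

Value at end of year 8: C / r = £4,570.00 / 0.108 = £42,314.8148
Discount to today: PV = £42,314.8148 / (1 + 0.108)^8 = £42,314.8148 / 2.271528 = £18,628.35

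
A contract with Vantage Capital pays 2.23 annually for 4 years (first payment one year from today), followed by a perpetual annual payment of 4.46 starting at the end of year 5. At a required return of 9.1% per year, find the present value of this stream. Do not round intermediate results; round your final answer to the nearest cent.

PV of 4-year annuity: 2.23 × [1 − (1+0.091)^−4] / 0.091 = 7.20875
Perpetuity value at year 4: 4.46 / 0.091 = 49.01099
PV of perpetuity: 49.01099 / (1+0.091)^4 = 34.59350
Total PV = 7.20875 + 34.59350 = 41.80224

41.80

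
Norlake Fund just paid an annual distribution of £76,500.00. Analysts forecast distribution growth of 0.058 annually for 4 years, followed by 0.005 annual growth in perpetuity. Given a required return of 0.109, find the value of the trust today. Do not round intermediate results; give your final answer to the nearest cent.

D_1 = 80937.00000
D_2 = 85631.34600
D_3 = 90597.96407
D_4 = 95852.64598
Terminal value at year 4: TV = D_4×(1+g_2)/(r−g_2) = 96331.90921/0.104 = 926268.35783
P_0 = D_1/(1+r)^1 + D_2/(1+r)^2 + D_3/(1+r)^3 + D_4/(1+r)^4 + TV/(1+r)^4
    = 72981.96573 + 69625.71663 + 66423.81262 + 63369.15578 + 612365.39956 = 884766.05033

£884766.05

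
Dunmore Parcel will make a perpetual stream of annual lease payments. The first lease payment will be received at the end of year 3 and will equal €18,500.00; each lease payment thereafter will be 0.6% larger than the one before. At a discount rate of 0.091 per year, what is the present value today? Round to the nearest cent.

€182853.51

Value at end of year 2: C₁ / (r − g) = €18,500.00 / (0.091 − 0.006) = €217,647.0588
Discount to today: PV = €217,647.0588 / (1 + 0.091)^2 = €217,647.0588 / 1.190281 = €182,853.51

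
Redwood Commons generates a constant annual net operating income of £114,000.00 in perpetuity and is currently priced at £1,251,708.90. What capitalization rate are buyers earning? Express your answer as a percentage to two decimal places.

P = C/r ⇒ r = C/P = £114,000.00/£1,251,708.90 = 0.091075

9.11%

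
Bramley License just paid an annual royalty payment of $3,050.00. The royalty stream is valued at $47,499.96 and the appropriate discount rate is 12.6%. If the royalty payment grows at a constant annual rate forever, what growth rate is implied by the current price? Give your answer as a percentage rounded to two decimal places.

P = D₀(1+g)/(r−g) ⇒ P(r−g) = D₀(1+g) ⇒ g(P+D₀) = P·r − D₀
g = (P·r − D₀)/(P + D₀) = ($47,499.96×0.126 − $3,050.00) / ($47,499.96 + $3,050.00) = 0.058061

5.81%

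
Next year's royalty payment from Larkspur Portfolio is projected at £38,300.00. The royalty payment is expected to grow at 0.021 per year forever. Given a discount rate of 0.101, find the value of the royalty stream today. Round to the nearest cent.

£478750.00

Growing perpetuity: P = D₁ / (r − g) = £38,300.0000 / (0.101 − 0.021) = £478,750.00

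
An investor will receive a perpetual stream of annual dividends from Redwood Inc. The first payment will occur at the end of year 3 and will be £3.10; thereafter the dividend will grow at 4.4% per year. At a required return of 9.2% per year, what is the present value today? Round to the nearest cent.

Value at end of year 2: C₁ / (r − g) = £3.10 / (0.092 − 0.044) = £64.5833
Discount to today: PV = £64.5833 / (1 + 0.092)^2 = £64.5833 / 1.192464 = £54.16

£54.16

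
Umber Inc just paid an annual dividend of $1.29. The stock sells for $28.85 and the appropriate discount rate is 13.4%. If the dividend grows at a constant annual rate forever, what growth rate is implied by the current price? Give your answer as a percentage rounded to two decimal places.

P = D₀(1+g)/(r−g) ⇒ P(r−g) = D₀(1+g) ⇒ g(P+D₀) = P·r − D₀
g = (P·r − D₀)/(P + D₀) = ($28.85×0.134 − $1.29) / ($28.85 + $1.29) = 0.085464

8.55%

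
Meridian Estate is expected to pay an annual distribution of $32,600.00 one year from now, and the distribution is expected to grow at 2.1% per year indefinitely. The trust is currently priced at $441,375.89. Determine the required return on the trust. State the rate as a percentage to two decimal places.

9.49%

P = D₁/(r − g) ⇒ r = D₁/P + g = $32,600.0000/$441,375.89 + 0.021 = 0.073860 + 0.021 = 0.094860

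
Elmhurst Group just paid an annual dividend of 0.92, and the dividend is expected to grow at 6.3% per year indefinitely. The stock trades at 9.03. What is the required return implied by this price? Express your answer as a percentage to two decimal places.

17.13%

D₁ = 0.92 × 1.063 = 0.9780
P = D₁/(r − g) ⇒ r = D₁/P + g = 0.9780/9.03 + 0.063 = 0.108301 + 0.063 = 0.171301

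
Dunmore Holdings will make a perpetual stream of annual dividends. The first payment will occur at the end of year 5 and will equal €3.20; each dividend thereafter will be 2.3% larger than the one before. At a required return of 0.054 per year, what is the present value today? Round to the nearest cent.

€83.64

Value at end of year 4: C₁ / (r − g) = €3.20 / (0.054 − 0.023) = €103.2258
Discount to today: PV = €103.2258 / (1 + 0.054)^4 = €103.2258 / 1.234134 = €83.64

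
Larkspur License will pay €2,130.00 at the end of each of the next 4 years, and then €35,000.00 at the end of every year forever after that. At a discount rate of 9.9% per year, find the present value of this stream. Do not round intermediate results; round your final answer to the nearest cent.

PV of 4-year annuity: €2,130.00 × [1 − (1+0.099)^−4] / 0.099 = 6766.45500
Perpetuity value at year 4: €35,000.00 / 0.099 = 353535.35354
PV of perpetuity: 353535.35354 / (1+0.099)^4 = 242349.47322
Total PV = 6766.45500 + 242349.47322 = 249115.92822

€249115.93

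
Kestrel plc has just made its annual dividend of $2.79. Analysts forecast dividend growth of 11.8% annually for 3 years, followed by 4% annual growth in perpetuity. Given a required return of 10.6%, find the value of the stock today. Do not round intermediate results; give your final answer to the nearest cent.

D_1 = 3.11922
D_2 = 3.48729
D_3 = 3.89879
Terminal value at year 3: TV = D_3×(1+g_2)/(r−g_2) = 4.05474/0.066 = 61.43545
P_0 = D_1/(1+r)^1 + D_2/(1+r)^2 + D_3/(1+r)^3 + TV/(1+r)^3
    = 2.82027 + 2.85087 + 2.88180 + 45.41022 = 53.96317

$53.96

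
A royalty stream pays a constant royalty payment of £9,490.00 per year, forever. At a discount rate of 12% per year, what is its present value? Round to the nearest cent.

Level perpetuity: PV = C / r = £9,490.00 / 0.12 = £79,083.33

£79083.33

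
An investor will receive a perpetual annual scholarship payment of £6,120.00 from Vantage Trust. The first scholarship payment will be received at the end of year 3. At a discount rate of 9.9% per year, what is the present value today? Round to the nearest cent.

£51182.42

Value at end of year 2: C / r = £6,120.00 / 0.099 = £61,818.1818
Discount to today: PV = £61,818.1818 / (1 + 0.099)^2 = £61,818.1818 / 1.207801 = £51,182.42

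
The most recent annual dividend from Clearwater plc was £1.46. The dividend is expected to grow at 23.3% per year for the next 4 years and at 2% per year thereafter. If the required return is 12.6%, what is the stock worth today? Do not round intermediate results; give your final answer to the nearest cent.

£27.57

D_1 = 1.80018
D_2 = 2.21962
D_3 = 2.73679
D_4 = 3.37447
Terminal value at year 4: TV = D_4×(1+g_2)/(r−g_2) = 3.44196/0.106 = 32.47128
P_0 = D_1/(1+r)^1 + D_2/(1+r)^2 + D_3/(1+r)^3 + D_4/(1+r)^4 + TV/(1+r)^4
    = 1.59874 + 1.75066 + 1.91702 + 2.09919 + 20.19975 = 27.56536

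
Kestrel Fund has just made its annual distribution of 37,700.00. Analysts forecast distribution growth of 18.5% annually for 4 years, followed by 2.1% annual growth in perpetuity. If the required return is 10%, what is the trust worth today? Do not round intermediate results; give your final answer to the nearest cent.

838480.96

D_1 = 44674.50000
D_2 = 52939.28250
D_3 = 62733.04976
D_4 = 74338.66397
Terminal value at year 4: TV = D_4×(1+g_2)/(r−g_2) = 75899.77591/0.079 = 960756.65711
P_0 = D_1/(1+r)^1 + D_2/(1+r)^2 + D_3/(1+r)^3 + D_4/(1+r)^4 + TV/(1+r)^4
    = 40613.18182 + 43751.47314 + 47132.26879 + 50774.30774 + 656209.72414 = 838480.95563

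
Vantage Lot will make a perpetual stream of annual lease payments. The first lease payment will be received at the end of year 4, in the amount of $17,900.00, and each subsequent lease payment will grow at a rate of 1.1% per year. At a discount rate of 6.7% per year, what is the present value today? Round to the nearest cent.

$263130.84

Value at end of year 3: C₁ / (r − g) = $17,900.00 / (0.067 − 0.011) = $319,642.8571
Discount to today: PV = $319,642.8571 / (1 + 0.067)^3 = $319,642.8571 / 1.214768 = $263,130.84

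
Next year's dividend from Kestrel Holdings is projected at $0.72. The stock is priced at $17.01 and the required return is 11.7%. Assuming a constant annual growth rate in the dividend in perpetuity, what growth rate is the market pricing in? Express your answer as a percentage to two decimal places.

7.47%

P = D₁/(r−g) ⇒ g = r − D₁/P = 0.117 − $0.72/$17.01 = 0.074672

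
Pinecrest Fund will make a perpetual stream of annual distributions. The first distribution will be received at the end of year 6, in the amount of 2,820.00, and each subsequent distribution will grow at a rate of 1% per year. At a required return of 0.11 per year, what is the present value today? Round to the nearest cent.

16735.33

Value at end of year 5: C₁ / (r − g) = 2,820.00 / (0.11 − 0.01) = 28,200.0000
Discount to today: PV = 28,200.0000 / (1 + 0.11)^5 = 28,200.0000 / 1.685058 = 16,735.33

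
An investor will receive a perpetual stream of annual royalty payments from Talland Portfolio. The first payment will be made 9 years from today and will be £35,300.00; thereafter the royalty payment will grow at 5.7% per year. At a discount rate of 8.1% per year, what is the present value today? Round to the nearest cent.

Value at end of year 8: C₁ / (r − g) = £35,300.00 / (0.081 − 0.057) = £1,470,833.3333
Discount to today: PV = £1,470,833.3333 / (1 + 0.081)^8 = £1,470,833.3333 / 1.864685 = £788,783.67

£788783.67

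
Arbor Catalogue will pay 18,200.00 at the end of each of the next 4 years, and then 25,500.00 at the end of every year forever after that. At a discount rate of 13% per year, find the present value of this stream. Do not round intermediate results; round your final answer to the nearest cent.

PV of 4-year annuity: 18,200.00 × [1 − (1+0.13)^−4] / 0.13 = 54135.37812
Perpetuity value at year 4: 25,500.00 / 0.13 = 196153.84615
PV of perpetuity: 196153.84615 / (1+0.13)^4 = 120304.82735
Total PV = 54135.37812 + 120304.82735 = 174440.20548

174440.21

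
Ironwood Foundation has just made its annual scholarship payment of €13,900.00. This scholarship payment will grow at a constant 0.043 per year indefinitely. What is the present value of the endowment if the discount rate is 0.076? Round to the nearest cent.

D₁ = D₀ × (1 + g) = €13,900.00 × 1.043 = €14,497.7000
Growing perpetuity: P = D₁ / (r − g) = €14,497.7000 / (0.076 − 0.043) = €439,324.24

€439324.24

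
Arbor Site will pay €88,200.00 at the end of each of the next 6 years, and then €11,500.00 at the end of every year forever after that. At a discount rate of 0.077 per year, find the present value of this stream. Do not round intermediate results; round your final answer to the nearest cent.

€507175.75

PV of 6-year annuity: €88,200.00 × [1 − (1+0.077)^−6] / 0.077 = 411475.53573
Perpetuity value at year 6: €11,500.00 / 0.077 = 149350.64935
PV of perpetuity: 149350.64935 / (1+0.077)^6 = 95700.21102
Total PV = 411475.53573 + 95700.21102 = 507175.74675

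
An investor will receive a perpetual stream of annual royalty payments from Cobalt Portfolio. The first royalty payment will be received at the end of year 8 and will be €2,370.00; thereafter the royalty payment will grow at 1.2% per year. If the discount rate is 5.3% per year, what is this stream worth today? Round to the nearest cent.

Value at end of year 7: C₁ / (r − g) = €2,370.00 / (0.053 − 0.012) = €57,804.8780
Discount to today: PV = €57,804.8780 / (1 + 0.053)^7 = €57,804.8780 / 1.435485 = €40,268.54

€40268.54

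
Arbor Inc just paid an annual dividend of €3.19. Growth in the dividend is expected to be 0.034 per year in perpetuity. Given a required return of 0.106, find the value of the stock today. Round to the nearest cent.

D₁ = D₀ × (1 + g) = €3.19 × 1.034 = €3.2985
Growing perpetuity: P = D₁ / (r − g) = €3.2985 / (0.106 − 0.034) = €45.81

€45.81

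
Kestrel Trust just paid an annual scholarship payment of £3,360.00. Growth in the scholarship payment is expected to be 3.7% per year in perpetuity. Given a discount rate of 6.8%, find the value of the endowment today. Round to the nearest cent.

£112397.42

D₁ = D₀ × (1 + g) = £3,360.00 × 1.037 = £3,484.3200
Growing perpetuity: P = D₁ / (r − g) = £3,484.3200 / (0.068 − 0.037) = £112,397.42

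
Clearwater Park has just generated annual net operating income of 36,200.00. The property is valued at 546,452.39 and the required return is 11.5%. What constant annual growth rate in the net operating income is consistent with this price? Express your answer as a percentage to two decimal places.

4.57%

P = D₀(1+g)/(r−g) ⇒ P(r−g) = D₀(1+g) ⇒ g(P+D₀) = P·r − D₀
g = (P·r − D₀)/(P + D₀) = (546,452.39×0.115 − 36,200.00) / (546,452.39 + 36,200.00) = 0.045725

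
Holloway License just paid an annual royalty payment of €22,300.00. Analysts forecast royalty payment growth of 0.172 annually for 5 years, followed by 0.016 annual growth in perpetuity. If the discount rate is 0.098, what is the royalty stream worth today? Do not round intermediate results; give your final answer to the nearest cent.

D_1 = 26135.60000
D_2 = 30630.92320
D_3 = 35899.44199
D_4 = 42074.14601
D_5 = 49310.89913
Terminal value at year 5: TV = D_5×(1+g_2)/(r−g_2) = 50099.87351/0.082 = 610974.06723
P_0 = D_1/(1+r)^1 + D_2/(1+r)^2 + D_3/(1+r)^3 + D_4/(1+r)^4 + D_5/(1+r)^5 + TV/(1+r)^5
    = 23802.91439 + 25407.11809 + 27119.43753 + 28947.15918 + 30898.06062 + 382834.50719 = 519009.19699

€519009.20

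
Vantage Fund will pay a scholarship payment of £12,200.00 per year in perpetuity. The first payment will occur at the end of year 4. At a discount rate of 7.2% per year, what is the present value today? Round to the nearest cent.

Value at end of year 3: C / r = £12,200.00 / 0.072 = £169,444.4444
Discount to today: PV = £169,444.4444 / (1 + 0.072)^3 = £169,444.4444 / 1.231925 = £137,544.42

£137544.42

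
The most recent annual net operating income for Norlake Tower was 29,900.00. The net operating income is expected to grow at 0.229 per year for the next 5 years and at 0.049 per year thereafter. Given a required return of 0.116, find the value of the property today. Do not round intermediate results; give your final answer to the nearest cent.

959774.71

D_1 = 36747.10000
D_2 = 45162.18590
D_3 = 55504.32647
D_4 = 68214.81723
D_5 = 83836.01038
Terminal value at year 5: TV = D_5×(1+g_2)/(r−g_2) = 87943.97489/0.067 = 1312596.64012
P_0 = D_1/(1+r)^1 + D_2/(1+r)^2 + D_3/(1+r)^3 + D_4/(1+r)^4 + D_5/(1+r)^5 + TV/(1+r)^5
    = 32927.50896 + 36261.56677 + 39933.21286 + 43976.62958 + 48429.46035 + 758246.32701 = 959774.70554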